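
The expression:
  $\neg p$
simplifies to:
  $\neg p$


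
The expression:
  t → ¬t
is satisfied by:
  {t: False}


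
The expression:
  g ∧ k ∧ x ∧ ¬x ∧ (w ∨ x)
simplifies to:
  False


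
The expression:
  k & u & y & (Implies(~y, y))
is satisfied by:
  {u: True, y: True, k: True}


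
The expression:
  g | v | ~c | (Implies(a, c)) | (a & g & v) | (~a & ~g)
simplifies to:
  True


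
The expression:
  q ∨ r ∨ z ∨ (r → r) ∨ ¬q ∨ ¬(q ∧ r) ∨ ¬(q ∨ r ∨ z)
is always true.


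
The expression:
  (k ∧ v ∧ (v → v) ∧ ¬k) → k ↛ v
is always true.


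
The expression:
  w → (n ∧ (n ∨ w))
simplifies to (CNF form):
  n ∨ ¬w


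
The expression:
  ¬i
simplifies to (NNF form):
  ¬i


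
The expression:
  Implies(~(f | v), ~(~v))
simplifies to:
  f | v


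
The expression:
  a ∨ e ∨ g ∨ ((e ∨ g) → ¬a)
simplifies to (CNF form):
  True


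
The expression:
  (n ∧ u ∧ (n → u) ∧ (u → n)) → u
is always true.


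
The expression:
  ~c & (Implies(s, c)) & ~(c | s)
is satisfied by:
  {c: False, s: False}


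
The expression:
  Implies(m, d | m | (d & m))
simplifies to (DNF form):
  True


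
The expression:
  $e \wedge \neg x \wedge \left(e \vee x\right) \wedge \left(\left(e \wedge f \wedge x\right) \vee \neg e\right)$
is never true.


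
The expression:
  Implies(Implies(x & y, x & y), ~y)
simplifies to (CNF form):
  ~y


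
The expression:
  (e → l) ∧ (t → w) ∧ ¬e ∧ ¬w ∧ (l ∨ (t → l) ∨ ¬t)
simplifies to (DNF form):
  ¬e ∧ ¬t ∧ ¬w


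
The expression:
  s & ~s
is never true.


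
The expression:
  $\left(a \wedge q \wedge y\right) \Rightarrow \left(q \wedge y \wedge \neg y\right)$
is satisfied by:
  {q: False, a: False, y: False}
  {y: True, q: False, a: False}
  {a: True, q: False, y: False}
  {y: True, a: True, q: False}
  {q: True, y: False, a: False}
  {y: True, q: True, a: False}
  {a: True, q: True, y: False}


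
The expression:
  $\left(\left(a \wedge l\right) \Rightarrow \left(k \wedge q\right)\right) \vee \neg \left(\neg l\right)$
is always true.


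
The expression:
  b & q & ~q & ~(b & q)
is never true.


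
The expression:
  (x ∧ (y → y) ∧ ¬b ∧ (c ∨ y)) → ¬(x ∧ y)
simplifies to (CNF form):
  b ∨ ¬x ∨ ¬y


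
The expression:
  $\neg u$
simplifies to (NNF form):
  $\neg u$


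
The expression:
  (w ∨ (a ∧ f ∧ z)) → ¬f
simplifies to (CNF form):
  (¬f ∨ ¬w) ∧ (¬a ∨ ¬f ∨ ¬w) ∧ (¬a ∨ ¬f ∨ ¬z) ∧ (¬f ∨ ¬w ∨ ¬z)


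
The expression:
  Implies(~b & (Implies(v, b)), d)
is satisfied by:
  {b: True, d: True, v: True}
  {b: True, d: True, v: False}
  {b: True, v: True, d: False}
  {b: True, v: False, d: False}
  {d: True, v: True, b: False}
  {d: True, v: False, b: False}
  {v: True, d: False, b: False}


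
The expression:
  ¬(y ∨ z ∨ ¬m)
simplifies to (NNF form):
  m ∧ ¬y ∧ ¬z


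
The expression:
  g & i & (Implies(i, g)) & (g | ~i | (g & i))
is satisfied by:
  {i: True, g: True}


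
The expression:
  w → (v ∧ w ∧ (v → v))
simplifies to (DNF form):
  v ∨ ¬w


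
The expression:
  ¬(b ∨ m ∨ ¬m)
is never true.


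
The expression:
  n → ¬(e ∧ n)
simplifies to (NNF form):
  ¬e ∨ ¬n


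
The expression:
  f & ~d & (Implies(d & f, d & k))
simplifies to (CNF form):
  f & ~d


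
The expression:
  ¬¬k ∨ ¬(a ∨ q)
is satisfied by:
  {k: True, a: False, q: False}
  {k: True, q: True, a: False}
  {k: True, a: True, q: False}
  {k: True, q: True, a: True}
  {q: False, a: False, k: False}


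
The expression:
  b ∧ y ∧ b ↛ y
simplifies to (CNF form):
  False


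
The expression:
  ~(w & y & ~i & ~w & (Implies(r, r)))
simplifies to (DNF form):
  True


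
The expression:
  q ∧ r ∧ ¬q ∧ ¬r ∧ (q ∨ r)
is never true.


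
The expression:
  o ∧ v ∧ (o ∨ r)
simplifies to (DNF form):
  o ∧ v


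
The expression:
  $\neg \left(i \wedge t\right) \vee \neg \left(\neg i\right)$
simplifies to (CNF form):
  $\text{True}$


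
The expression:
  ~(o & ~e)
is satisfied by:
  {e: True, o: False}
  {o: False, e: False}
  {o: True, e: True}


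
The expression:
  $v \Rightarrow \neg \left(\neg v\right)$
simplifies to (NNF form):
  $\text{True}$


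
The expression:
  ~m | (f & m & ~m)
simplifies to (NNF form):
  ~m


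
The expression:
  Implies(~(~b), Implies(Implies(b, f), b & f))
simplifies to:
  True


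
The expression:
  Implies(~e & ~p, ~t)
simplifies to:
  e | p | ~t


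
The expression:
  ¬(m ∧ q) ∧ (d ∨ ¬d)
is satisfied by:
  {m: False, q: False}
  {q: True, m: False}
  {m: True, q: False}


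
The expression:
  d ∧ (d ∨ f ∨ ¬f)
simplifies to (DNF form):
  d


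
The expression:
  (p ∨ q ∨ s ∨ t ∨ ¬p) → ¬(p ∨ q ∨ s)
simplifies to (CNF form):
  ¬p ∧ ¬q ∧ ¬s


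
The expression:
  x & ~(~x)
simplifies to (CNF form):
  x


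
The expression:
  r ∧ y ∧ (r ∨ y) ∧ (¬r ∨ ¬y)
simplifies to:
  False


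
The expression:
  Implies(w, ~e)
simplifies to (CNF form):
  ~e | ~w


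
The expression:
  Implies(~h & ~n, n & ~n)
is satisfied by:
  {n: True, h: True}
  {n: True, h: False}
  {h: True, n: False}


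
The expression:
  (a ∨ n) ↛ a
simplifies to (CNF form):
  n ∧ ¬a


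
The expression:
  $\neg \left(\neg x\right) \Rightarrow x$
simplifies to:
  $\text{True}$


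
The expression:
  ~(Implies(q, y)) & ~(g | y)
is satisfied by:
  {q: True, g: False, y: False}


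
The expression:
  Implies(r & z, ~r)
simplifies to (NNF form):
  ~r | ~z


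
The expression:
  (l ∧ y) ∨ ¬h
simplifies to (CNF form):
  (l ∨ ¬h) ∧ (y ∨ ¬h)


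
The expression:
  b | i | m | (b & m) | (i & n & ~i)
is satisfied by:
  {i: True, b: True, m: True}
  {i: True, b: True, m: False}
  {i: True, m: True, b: False}
  {i: True, m: False, b: False}
  {b: True, m: True, i: False}
  {b: True, m: False, i: False}
  {m: True, b: False, i: False}


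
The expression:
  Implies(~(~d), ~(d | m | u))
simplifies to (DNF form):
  ~d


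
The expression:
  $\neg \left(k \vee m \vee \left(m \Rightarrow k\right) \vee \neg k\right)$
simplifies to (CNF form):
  $\text{False}$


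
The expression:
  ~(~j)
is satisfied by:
  {j: True}


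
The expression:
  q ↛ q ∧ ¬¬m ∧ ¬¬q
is never true.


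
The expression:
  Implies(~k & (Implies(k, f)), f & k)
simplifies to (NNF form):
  k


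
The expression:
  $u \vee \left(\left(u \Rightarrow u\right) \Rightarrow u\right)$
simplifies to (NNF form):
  $u$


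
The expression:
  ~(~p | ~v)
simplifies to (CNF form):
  p & v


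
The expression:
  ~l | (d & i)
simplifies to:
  ~l | (d & i)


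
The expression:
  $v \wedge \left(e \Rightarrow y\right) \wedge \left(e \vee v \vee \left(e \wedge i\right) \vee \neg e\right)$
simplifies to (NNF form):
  $v \wedge \left(y \vee \neg e\right)$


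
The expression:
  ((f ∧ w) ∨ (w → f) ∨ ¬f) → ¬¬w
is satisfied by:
  {w: True}


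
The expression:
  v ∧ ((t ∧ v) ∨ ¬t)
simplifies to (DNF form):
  v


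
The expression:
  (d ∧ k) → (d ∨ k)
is always true.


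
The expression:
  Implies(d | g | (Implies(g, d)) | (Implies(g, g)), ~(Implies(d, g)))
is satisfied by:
  {d: True, g: False}


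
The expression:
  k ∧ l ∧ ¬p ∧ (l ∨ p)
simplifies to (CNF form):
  k ∧ l ∧ ¬p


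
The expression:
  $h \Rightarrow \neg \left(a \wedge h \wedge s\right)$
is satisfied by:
  {s: False, a: False, h: False}
  {h: True, s: False, a: False}
  {a: True, s: False, h: False}
  {h: True, a: True, s: False}
  {s: True, h: False, a: False}
  {h: True, s: True, a: False}
  {a: True, s: True, h: False}


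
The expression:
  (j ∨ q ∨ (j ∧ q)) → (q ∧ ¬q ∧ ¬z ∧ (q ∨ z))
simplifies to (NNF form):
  ¬j ∧ ¬q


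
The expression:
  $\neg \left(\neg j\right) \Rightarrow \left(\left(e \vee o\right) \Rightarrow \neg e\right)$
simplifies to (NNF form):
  $\neg e \vee \neg j$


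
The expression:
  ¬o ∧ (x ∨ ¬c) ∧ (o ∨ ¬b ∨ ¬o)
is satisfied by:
  {x: True, o: False, c: False}
  {o: False, c: False, x: False}
  {x: True, c: True, o: False}


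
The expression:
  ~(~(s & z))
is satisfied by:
  {z: True, s: True}


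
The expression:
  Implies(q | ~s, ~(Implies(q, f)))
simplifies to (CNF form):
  (q | s) & (q | ~q) & (s | ~f) & (~f | ~q)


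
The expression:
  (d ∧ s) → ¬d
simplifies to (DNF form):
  ¬d ∨ ¬s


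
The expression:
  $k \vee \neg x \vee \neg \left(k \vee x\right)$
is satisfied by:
  {k: True, x: False}
  {x: False, k: False}
  {x: True, k: True}


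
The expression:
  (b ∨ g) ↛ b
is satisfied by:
  {g: True, b: False}


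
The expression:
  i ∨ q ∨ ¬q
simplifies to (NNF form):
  True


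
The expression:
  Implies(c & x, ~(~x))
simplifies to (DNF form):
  True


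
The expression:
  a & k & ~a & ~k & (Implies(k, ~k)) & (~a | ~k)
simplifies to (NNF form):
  False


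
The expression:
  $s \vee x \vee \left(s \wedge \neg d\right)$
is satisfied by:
  {x: True, s: True}
  {x: True, s: False}
  {s: True, x: False}


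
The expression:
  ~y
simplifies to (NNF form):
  ~y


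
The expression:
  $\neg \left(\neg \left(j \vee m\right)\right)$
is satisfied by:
  {m: True, j: True}
  {m: True, j: False}
  {j: True, m: False}


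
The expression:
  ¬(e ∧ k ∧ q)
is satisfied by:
  {k: False, q: False, e: False}
  {e: True, k: False, q: False}
  {q: True, k: False, e: False}
  {e: True, q: True, k: False}
  {k: True, e: False, q: False}
  {e: True, k: True, q: False}
  {q: True, k: True, e: False}


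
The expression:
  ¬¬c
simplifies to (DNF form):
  c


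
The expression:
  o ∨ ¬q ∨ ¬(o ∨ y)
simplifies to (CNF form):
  o ∨ ¬q ∨ ¬y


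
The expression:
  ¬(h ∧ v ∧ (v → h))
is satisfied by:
  {h: False, v: False}
  {v: True, h: False}
  {h: True, v: False}


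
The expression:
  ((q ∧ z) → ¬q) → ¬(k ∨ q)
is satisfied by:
  {z: True, k: False, q: False}
  {z: False, k: False, q: False}
  {q: True, z: True, k: False}
  {q: True, k: True, z: True}


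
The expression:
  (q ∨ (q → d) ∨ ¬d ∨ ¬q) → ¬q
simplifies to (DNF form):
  ¬q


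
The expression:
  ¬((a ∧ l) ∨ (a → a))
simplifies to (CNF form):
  False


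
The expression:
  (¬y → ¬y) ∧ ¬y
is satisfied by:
  {y: False}


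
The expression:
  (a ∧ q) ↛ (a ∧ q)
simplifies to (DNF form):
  False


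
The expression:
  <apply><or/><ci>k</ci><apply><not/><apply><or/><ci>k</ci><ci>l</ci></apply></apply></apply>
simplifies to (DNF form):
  <apply><or/><ci>k</ci><apply><not/><ci>l</ci></apply></apply>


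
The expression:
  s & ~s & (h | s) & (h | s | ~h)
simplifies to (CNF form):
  False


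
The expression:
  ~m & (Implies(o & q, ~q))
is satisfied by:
  {o: False, m: False, q: False}
  {q: True, o: False, m: False}
  {o: True, q: False, m: False}


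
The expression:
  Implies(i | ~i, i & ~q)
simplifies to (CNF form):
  i & ~q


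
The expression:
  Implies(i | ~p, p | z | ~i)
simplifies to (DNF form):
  p | z | ~i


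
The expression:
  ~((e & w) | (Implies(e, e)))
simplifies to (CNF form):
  False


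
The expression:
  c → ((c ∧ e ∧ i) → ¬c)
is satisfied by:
  {c: False, i: False, e: False}
  {e: True, c: False, i: False}
  {i: True, c: False, e: False}
  {e: True, i: True, c: False}
  {c: True, e: False, i: False}
  {e: True, c: True, i: False}
  {i: True, c: True, e: False}


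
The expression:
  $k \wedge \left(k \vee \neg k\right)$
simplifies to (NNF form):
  $k$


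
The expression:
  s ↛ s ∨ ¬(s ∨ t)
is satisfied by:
  {t: False, s: False}


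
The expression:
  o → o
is always true.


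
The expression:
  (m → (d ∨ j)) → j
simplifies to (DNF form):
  j ∨ (m ∧ ¬d)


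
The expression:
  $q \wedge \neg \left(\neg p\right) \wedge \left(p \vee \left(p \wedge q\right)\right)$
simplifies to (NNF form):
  $p \wedge q$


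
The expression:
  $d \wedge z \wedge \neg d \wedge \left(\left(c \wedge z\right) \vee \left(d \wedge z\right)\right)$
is never true.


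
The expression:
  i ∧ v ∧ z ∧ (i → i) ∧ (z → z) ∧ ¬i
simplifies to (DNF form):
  False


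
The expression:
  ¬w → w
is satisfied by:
  {w: True}


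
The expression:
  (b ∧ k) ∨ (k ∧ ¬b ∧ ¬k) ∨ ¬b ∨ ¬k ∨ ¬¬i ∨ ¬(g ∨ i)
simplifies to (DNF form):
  True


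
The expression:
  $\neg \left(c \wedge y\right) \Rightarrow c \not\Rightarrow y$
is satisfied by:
  {c: True}


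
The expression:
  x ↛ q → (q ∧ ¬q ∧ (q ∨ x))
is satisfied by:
  {q: True, x: False}
  {x: False, q: False}
  {x: True, q: True}


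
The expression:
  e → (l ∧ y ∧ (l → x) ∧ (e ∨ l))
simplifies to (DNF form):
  (l ∧ x ∧ y) ∨ ¬e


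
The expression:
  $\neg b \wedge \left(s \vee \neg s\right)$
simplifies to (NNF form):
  $\neg b$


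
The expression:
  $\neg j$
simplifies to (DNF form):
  $\neg j$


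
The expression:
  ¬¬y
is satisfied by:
  {y: True}


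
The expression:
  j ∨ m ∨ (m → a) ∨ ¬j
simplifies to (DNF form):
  True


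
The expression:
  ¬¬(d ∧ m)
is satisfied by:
  {m: True, d: True}


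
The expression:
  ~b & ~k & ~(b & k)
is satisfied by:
  {k: False, b: False}


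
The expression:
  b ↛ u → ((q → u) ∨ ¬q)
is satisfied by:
  {u: True, q: False, b: False}
  {u: False, q: False, b: False}
  {b: True, u: True, q: False}
  {b: True, u: False, q: False}
  {q: True, u: True, b: False}
  {q: True, u: False, b: False}
  {q: True, b: True, u: True}


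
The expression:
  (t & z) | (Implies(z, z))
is always true.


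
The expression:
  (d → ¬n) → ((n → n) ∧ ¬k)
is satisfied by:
  {d: True, n: True, k: False}
  {d: True, n: False, k: False}
  {n: True, d: False, k: False}
  {d: False, n: False, k: False}
  {d: True, k: True, n: True}


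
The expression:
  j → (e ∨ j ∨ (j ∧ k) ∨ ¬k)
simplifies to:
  True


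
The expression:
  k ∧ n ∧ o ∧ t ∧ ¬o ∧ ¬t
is never true.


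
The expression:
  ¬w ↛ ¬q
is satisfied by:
  {q: True, w: False}


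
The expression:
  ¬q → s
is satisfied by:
  {q: True, s: True}
  {q: True, s: False}
  {s: True, q: False}


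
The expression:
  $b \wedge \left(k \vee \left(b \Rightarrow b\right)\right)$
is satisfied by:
  {b: True}


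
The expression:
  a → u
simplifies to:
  u ∨ ¬a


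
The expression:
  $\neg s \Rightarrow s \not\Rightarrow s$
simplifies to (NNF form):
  $s$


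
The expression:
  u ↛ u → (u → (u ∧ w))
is always true.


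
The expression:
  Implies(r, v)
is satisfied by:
  {v: True, r: False}
  {r: False, v: False}
  {r: True, v: True}


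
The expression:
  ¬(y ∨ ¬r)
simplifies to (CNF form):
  r ∧ ¬y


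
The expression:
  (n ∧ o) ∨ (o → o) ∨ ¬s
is always true.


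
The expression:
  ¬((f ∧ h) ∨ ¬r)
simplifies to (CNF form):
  r ∧ (¬f ∨ ¬h)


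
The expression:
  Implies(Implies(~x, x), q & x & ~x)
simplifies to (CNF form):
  ~x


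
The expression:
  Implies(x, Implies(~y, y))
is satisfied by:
  {y: True, x: False}
  {x: False, y: False}
  {x: True, y: True}


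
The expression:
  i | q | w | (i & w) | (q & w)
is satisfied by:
  {i: True, q: True, w: True}
  {i: True, q: True, w: False}
  {i: True, w: True, q: False}
  {i: True, w: False, q: False}
  {q: True, w: True, i: False}
  {q: True, w: False, i: False}
  {w: True, q: False, i: False}


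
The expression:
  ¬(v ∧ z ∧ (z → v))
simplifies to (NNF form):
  ¬v ∨ ¬z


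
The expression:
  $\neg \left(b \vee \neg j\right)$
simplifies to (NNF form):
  $j \wedge \neg b$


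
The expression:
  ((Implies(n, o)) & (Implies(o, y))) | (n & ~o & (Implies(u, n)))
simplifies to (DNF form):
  y | ~o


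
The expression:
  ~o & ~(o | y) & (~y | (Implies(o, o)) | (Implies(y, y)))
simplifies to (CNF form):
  ~o & ~y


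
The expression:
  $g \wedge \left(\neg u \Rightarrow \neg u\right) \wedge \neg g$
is never true.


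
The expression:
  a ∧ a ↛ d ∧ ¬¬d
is never true.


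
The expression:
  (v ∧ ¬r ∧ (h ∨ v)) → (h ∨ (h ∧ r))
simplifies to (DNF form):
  h ∨ r ∨ ¬v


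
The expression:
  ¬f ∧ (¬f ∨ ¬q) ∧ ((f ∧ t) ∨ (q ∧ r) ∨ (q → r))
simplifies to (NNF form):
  ¬f ∧ (r ∨ ¬q)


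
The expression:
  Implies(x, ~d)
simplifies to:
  ~d | ~x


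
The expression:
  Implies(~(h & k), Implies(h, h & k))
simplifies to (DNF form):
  k | ~h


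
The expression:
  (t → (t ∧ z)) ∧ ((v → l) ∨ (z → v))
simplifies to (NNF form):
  z ∨ ¬t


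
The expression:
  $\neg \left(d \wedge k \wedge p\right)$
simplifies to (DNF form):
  $\neg d \vee \neg k \vee \neg p$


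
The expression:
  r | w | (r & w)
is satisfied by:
  {r: True, w: True}
  {r: True, w: False}
  {w: True, r: False}


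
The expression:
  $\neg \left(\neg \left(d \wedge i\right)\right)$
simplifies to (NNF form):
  $d \wedge i$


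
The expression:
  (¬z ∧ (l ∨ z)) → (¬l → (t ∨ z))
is always true.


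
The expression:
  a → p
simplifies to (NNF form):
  p ∨ ¬a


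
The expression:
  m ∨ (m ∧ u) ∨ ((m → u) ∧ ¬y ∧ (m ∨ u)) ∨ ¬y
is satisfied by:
  {m: True, y: False}
  {y: False, m: False}
  {y: True, m: True}


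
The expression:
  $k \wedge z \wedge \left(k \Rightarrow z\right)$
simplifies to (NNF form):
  $k \wedge z$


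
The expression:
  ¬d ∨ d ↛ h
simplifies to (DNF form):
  ¬d ∨ ¬h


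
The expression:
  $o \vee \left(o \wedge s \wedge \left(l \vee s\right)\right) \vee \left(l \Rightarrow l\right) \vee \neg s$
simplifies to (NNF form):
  $\text{True}$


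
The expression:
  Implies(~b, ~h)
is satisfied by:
  {b: True, h: False}
  {h: False, b: False}
  {h: True, b: True}


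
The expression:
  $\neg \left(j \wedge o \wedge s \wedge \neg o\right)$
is always true.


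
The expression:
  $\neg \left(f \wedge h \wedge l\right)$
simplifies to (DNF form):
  $\neg f \vee \neg h \vee \neg l$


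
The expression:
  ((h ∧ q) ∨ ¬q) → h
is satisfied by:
  {q: True, h: True}
  {q: True, h: False}
  {h: True, q: False}


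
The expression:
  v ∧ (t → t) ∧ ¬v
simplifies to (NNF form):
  False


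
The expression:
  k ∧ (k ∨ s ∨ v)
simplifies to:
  k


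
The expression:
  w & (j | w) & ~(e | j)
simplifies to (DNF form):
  w & ~e & ~j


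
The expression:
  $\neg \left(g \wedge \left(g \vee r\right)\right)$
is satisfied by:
  {g: False}


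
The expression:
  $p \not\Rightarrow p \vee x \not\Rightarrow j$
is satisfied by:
  {x: True, j: False}


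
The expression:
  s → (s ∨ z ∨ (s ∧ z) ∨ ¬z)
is always true.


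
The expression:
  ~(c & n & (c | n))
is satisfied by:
  {c: False, n: False}
  {n: True, c: False}
  {c: True, n: False}


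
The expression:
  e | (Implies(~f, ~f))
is always true.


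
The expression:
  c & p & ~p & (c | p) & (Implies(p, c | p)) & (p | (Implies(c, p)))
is never true.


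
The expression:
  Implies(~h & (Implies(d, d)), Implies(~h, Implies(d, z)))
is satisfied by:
  {z: True, h: True, d: False}
  {z: True, h: False, d: False}
  {h: True, z: False, d: False}
  {z: False, h: False, d: False}
  {d: True, z: True, h: True}
  {d: True, z: True, h: False}
  {d: True, h: True, z: False}


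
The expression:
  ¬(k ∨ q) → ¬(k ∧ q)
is always true.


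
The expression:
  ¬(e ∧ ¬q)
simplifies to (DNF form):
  q ∨ ¬e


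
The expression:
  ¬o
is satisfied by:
  {o: False}


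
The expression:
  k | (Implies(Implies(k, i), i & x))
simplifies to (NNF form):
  k | (i & x)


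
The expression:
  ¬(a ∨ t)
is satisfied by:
  {t: False, a: False}


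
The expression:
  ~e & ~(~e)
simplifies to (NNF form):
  False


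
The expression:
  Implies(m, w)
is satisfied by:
  {w: True, m: False}
  {m: False, w: False}
  {m: True, w: True}


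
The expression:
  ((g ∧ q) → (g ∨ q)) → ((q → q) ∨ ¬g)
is always true.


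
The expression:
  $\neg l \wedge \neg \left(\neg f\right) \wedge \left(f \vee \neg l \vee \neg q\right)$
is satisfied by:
  {f: True, l: False}


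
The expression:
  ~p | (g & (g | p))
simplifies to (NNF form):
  g | ~p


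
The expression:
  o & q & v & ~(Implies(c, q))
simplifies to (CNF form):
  False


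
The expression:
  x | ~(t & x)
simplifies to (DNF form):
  True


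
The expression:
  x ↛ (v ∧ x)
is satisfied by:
  {x: True, v: False}


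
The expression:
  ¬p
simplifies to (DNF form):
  ¬p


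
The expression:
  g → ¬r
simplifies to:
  ¬g ∨ ¬r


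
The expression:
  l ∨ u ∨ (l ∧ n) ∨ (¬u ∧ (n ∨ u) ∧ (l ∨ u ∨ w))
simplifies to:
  l ∨ u ∨ (n ∧ w)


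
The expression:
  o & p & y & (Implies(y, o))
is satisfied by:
  {p: True, o: True, y: True}


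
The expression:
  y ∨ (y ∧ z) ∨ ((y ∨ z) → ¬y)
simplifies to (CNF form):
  True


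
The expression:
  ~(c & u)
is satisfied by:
  {u: False, c: False}
  {c: True, u: False}
  {u: True, c: False}


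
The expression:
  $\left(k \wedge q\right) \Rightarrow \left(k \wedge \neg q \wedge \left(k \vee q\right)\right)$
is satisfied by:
  {k: False, q: False}
  {q: True, k: False}
  {k: True, q: False}


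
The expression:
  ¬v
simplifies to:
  ¬v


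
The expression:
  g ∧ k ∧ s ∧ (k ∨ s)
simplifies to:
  g ∧ k ∧ s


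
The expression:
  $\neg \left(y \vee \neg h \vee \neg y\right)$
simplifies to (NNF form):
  $\text{False}$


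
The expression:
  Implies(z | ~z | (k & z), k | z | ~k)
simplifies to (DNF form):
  True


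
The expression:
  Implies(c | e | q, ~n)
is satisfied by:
  {e: False, c: False, n: False, q: False}
  {q: True, e: False, c: False, n: False}
  {c: True, q: False, e: False, n: False}
  {q: True, c: True, e: False, n: False}
  {e: True, q: False, c: False, n: False}
  {q: True, e: True, c: False, n: False}
  {c: True, e: True, q: False, n: False}
  {q: True, c: True, e: True, n: False}
  {n: True, q: False, e: False, c: False}


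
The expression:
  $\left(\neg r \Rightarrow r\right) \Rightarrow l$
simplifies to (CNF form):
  $l \vee \neg r$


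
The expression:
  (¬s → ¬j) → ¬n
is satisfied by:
  {j: True, s: False, n: False}
  {s: False, n: False, j: False}
  {j: True, s: True, n: False}
  {s: True, j: False, n: False}
  {n: True, j: True, s: False}


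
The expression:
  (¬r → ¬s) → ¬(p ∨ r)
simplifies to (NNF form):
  ¬r ∧ (s ∨ ¬p)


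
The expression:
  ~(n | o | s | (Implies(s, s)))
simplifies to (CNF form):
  False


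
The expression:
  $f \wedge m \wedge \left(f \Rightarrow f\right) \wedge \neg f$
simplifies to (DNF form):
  $\text{False}$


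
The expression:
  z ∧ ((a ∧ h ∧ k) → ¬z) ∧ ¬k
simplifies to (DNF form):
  z ∧ ¬k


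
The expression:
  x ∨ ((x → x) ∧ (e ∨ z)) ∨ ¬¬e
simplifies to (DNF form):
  e ∨ x ∨ z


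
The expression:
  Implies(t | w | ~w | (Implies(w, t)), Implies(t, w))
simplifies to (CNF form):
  w | ~t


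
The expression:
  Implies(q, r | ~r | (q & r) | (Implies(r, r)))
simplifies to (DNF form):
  True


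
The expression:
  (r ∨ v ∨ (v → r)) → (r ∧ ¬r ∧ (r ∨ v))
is never true.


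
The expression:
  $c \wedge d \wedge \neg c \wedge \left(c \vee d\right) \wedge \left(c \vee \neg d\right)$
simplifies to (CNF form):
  $\text{False}$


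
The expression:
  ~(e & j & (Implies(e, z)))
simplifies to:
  ~e | ~j | ~z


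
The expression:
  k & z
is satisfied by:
  {z: True, k: True}


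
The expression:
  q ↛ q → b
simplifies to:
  True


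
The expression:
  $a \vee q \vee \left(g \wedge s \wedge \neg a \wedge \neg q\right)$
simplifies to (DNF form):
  $a \vee q \vee \left(g \wedge s\right)$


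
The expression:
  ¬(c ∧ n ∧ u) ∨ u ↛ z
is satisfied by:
  {u: False, c: False, z: False, n: False}
  {n: True, u: False, c: False, z: False}
  {z: True, u: False, c: False, n: False}
  {n: True, z: True, u: False, c: False}
  {c: True, n: False, u: False, z: False}
  {n: True, c: True, u: False, z: False}
  {z: True, c: True, n: False, u: False}
  {n: True, z: True, c: True, u: False}
  {u: True, z: False, c: False, n: False}
  {n: True, u: True, z: False, c: False}
  {z: True, u: True, n: False, c: False}
  {n: True, z: True, u: True, c: False}
  {c: True, u: True, z: False, n: False}
  {n: True, c: True, u: True, z: False}
  {z: True, c: True, u: True, n: False}


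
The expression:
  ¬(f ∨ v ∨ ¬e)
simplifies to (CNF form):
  e ∧ ¬f ∧ ¬v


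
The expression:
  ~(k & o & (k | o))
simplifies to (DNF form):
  ~k | ~o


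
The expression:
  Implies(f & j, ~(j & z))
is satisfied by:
  {z: False, j: False, f: False}
  {f: True, z: False, j: False}
  {j: True, z: False, f: False}
  {f: True, j: True, z: False}
  {z: True, f: False, j: False}
  {f: True, z: True, j: False}
  {j: True, z: True, f: False}


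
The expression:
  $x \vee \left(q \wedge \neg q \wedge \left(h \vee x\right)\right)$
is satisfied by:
  {x: True}


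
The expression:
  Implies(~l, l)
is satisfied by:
  {l: True}


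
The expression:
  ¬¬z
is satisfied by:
  {z: True}


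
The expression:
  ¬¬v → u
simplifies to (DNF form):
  u ∨ ¬v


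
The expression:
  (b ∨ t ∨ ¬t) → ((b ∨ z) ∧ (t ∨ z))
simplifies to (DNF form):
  z ∨ (b ∧ t)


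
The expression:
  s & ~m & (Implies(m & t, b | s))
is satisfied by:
  {s: True, m: False}


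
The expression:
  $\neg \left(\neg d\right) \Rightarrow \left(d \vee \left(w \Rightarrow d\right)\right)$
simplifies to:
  $\text{True}$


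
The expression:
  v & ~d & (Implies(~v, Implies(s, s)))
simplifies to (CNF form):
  v & ~d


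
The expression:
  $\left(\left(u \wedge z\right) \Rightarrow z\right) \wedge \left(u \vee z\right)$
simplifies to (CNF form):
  $u \vee z$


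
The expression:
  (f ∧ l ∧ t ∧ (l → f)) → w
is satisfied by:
  {w: True, l: False, t: False, f: False}
  {f: False, l: False, w: False, t: False}
  {f: True, w: True, l: False, t: False}
  {f: True, l: False, w: False, t: False}
  {t: True, w: True, f: False, l: False}
  {t: True, f: False, l: False, w: False}
  {t: True, f: True, w: True, l: False}
  {t: True, f: True, l: False, w: False}
  {w: True, l: True, t: False, f: False}
  {l: True, t: False, w: False, f: False}
  {f: True, l: True, w: True, t: False}
  {f: True, l: True, t: False, w: False}
  {w: True, l: True, t: True, f: False}
  {l: True, t: True, f: False, w: False}
  {f: True, l: True, t: True, w: True}


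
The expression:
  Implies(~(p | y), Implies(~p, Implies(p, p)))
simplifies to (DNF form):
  True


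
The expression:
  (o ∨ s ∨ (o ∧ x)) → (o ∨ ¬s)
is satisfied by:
  {o: True, s: False}
  {s: False, o: False}
  {s: True, o: True}


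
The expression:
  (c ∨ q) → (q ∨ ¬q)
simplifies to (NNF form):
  True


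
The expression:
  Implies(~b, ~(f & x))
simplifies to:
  b | ~f | ~x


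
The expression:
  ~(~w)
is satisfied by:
  {w: True}


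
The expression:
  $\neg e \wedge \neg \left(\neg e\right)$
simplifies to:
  $\text{False}$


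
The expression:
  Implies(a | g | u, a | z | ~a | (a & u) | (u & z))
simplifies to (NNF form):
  True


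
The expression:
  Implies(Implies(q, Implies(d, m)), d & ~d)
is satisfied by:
  {d: True, q: True, m: False}


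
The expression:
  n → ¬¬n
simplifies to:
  True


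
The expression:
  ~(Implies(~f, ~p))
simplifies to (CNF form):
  p & ~f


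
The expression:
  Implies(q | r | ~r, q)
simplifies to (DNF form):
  q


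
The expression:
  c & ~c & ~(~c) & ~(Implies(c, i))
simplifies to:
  False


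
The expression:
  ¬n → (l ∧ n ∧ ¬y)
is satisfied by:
  {n: True}


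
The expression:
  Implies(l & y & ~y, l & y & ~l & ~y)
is always true.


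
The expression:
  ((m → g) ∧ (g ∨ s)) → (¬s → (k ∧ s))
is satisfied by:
  {s: True, g: False}
  {g: False, s: False}
  {g: True, s: True}


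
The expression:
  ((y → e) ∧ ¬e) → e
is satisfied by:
  {y: True, e: True}
  {y: True, e: False}
  {e: True, y: False}


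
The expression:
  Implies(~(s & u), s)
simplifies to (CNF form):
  s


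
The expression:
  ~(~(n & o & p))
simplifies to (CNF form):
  n & o & p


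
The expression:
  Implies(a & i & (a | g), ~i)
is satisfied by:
  {a: False, i: False}
  {i: True, a: False}
  {a: True, i: False}


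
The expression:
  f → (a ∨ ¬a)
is always true.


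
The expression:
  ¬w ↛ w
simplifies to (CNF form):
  True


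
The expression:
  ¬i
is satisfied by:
  {i: False}


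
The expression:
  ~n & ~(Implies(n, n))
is never true.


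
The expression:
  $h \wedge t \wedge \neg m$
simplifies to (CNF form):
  $h \wedge t \wedge \neg m$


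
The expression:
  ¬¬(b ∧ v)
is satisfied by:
  {b: True, v: True}


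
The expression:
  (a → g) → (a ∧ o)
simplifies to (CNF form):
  a ∧ (o ∨ ¬g)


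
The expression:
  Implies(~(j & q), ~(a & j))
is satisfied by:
  {q: True, a: False, j: False}
  {q: False, a: False, j: False}
  {j: True, q: True, a: False}
  {j: True, q: False, a: False}
  {a: True, q: True, j: False}
  {a: True, q: False, j: False}
  {a: True, j: True, q: True}


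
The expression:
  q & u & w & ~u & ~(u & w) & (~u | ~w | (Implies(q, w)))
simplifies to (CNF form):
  False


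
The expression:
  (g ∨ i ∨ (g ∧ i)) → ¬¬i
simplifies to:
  i ∨ ¬g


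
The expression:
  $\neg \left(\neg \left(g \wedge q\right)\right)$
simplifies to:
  $g \wedge q$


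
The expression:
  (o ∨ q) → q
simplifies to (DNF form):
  q ∨ ¬o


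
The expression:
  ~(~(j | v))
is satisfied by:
  {v: True, j: True}
  {v: True, j: False}
  {j: True, v: False}


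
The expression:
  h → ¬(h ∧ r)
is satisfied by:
  {h: False, r: False}
  {r: True, h: False}
  {h: True, r: False}


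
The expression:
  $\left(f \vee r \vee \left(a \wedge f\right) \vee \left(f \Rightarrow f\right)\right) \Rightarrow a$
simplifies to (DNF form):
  $a$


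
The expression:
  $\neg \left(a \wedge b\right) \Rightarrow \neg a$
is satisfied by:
  {b: True, a: False}
  {a: False, b: False}
  {a: True, b: True}


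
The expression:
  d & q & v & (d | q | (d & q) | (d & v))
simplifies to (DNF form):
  d & q & v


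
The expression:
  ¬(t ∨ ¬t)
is never true.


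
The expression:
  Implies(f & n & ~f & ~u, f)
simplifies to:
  True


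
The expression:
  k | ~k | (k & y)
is always true.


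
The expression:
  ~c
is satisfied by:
  {c: False}


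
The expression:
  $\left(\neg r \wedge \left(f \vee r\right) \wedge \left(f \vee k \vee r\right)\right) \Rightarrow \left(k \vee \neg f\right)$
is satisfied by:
  {r: True, k: True, f: False}
  {r: True, k: False, f: False}
  {k: True, r: False, f: False}
  {r: False, k: False, f: False}
  {f: True, r: True, k: True}
  {f: True, r: True, k: False}
  {f: True, k: True, r: False}


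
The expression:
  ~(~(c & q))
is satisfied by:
  {c: True, q: True}


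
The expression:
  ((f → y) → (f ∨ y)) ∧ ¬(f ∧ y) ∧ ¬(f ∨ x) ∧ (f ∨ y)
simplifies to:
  y ∧ ¬f ∧ ¬x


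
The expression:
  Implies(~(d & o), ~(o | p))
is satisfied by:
  {d: True, p: False, o: False}
  {d: False, p: False, o: False}
  {o: True, d: True, p: False}
  {o: True, p: True, d: True}


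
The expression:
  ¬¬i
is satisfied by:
  {i: True}


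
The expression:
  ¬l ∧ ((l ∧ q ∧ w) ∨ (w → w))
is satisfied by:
  {l: False}


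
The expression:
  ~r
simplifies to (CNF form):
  ~r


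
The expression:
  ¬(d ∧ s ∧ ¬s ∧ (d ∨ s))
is always true.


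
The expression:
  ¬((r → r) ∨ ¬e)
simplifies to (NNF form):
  False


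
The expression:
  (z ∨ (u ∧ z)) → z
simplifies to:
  True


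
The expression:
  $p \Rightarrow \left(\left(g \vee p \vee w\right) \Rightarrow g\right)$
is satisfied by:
  {g: True, p: False}
  {p: False, g: False}
  {p: True, g: True}


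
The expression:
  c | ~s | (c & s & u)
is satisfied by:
  {c: True, s: False}
  {s: False, c: False}
  {s: True, c: True}


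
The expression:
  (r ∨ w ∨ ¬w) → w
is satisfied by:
  {w: True}


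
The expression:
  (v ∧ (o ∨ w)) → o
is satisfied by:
  {o: True, w: False, v: False}
  {w: False, v: False, o: False}
  {o: True, v: True, w: False}
  {v: True, w: False, o: False}
  {o: True, w: True, v: False}
  {w: True, o: False, v: False}
  {o: True, v: True, w: True}


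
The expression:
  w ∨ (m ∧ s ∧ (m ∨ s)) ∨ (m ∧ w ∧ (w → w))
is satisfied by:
  {m: True, w: True, s: True}
  {m: True, w: True, s: False}
  {w: True, s: True, m: False}
  {w: True, s: False, m: False}
  {m: True, s: True, w: False}


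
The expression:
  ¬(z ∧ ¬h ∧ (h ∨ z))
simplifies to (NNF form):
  h ∨ ¬z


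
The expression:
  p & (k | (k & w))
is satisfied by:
  {p: True, k: True}


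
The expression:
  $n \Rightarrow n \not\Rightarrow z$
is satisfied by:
  {z: False, n: False}
  {n: True, z: False}
  {z: True, n: False}


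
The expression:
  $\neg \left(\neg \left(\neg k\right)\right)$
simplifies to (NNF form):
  $\neg k$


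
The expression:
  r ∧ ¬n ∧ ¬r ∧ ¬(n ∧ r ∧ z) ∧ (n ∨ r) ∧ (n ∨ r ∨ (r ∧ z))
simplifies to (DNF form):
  False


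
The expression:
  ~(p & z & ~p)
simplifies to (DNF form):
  True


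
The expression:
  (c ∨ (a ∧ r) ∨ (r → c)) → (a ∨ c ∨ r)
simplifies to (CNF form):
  a ∨ c ∨ r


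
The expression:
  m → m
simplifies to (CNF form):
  True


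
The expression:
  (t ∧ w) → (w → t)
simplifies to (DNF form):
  True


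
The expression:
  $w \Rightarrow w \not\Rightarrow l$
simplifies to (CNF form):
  $\neg l \vee \neg w$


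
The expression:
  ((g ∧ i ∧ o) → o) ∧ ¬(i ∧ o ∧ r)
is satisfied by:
  {o: False, i: False, r: False}
  {r: True, o: False, i: False}
  {i: True, o: False, r: False}
  {r: True, i: True, o: False}
  {o: True, r: False, i: False}
  {r: True, o: True, i: False}
  {i: True, o: True, r: False}


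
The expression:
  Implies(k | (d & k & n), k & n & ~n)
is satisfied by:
  {k: False}


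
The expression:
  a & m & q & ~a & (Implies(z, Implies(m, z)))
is never true.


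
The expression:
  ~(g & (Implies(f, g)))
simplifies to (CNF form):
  ~g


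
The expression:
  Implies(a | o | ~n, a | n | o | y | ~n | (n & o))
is always true.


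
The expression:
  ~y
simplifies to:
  ~y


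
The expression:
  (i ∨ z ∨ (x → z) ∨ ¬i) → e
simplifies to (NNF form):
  e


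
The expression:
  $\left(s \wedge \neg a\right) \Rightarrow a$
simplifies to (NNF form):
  $a \vee \neg s$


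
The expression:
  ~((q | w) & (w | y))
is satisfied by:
  {q: False, w: False, y: False}
  {y: True, q: False, w: False}
  {q: True, y: False, w: False}


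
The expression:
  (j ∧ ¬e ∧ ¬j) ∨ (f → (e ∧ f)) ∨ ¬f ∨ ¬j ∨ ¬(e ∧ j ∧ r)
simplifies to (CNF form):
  True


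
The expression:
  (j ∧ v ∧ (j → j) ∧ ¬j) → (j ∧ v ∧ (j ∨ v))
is always true.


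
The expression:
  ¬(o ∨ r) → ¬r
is always true.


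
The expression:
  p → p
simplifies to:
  True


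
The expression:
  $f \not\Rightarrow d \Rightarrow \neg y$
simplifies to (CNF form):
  $d \vee \neg f \vee \neg y$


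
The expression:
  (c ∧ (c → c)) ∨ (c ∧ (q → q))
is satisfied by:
  {c: True}


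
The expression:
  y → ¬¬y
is always true.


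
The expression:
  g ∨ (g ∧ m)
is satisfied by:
  {g: True}


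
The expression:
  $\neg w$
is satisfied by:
  {w: False}


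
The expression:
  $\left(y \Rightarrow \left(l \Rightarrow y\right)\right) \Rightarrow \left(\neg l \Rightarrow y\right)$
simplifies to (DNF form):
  $l \vee y$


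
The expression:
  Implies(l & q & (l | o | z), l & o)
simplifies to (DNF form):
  o | ~l | ~q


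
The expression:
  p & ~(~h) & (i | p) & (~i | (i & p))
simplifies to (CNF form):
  h & p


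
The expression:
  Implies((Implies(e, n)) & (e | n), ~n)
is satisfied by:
  {n: False}


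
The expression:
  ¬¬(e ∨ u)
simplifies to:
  e ∨ u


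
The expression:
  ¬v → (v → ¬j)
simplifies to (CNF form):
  True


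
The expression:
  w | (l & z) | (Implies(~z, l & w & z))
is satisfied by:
  {z: True, w: True}
  {z: True, w: False}
  {w: True, z: False}


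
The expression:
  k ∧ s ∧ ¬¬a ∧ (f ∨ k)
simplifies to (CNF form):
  a ∧ k ∧ s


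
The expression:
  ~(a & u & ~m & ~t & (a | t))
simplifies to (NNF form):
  m | t | ~a | ~u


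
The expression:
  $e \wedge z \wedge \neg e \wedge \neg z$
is never true.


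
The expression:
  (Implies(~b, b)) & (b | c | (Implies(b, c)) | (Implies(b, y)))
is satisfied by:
  {b: True}


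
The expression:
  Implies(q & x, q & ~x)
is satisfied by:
  {q: False, x: False}
  {x: True, q: False}
  {q: True, x: False}


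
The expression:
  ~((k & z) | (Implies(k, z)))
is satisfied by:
  {k: True, z: False}


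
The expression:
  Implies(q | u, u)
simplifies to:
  u | ~q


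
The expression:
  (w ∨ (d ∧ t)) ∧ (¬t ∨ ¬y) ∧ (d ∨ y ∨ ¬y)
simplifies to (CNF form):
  (d ∨ w) ∧ (t ∨ w) ∧ (¬t ∨ ¬y)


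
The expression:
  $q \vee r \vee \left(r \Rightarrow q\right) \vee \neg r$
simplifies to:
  $\text{True}$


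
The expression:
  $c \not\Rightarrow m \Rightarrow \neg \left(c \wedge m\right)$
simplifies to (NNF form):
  $\text{True}$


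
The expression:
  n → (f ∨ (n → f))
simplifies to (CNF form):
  f ∨ ¬n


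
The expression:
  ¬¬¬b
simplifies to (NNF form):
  ¬b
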